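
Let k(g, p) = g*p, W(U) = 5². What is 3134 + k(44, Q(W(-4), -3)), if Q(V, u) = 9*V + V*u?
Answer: 9734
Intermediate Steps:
W(U) = 25
3134 + k(44, Q(W(-4), -3)) = 3134 + 44*(25*(9 - 3)) = 3134 + 44*(25*6) = 3134 + 44*150 = 3134 + 6600 = 9734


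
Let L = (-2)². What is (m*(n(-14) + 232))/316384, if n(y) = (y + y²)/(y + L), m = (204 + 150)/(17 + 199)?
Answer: 63071/56949120 ≈ 0.0011075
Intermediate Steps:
L = 4
m = 59/36 (m = 354/216 = 354*(1/216) = 59/36 ≈ 1.6389)
n(y) = (y + y²)/(4 + y) (n(y) = (y + y²)/(y + 4) = (y + y²)/(4 + y))
(m*(n(-14) + 232))/316384 = (59*(-14*(1 - 14)/(4 - 14) + 232)/36)/316384 = (59*(-14*(-13)/(-10) + 232)/36)*(1/316384) = (59*(-14*(-⅒)*(-13) + 232)/36)*(1/316384) = (59*(-91/5 + 232)/36)*(1/316384) = ((59/36)*(1069/5))*(1/316384) = (63071/180)*(1/316384) = 63071/56949120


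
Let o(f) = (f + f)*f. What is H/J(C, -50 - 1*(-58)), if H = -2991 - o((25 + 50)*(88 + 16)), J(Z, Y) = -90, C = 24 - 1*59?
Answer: 40560997/30 ≈ 1.3520e+6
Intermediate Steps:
C = -35 (C = 24 - 59 = -35)
o(f) = 2*f² (o(f) = (2*f)*f = 2*f²)
H = -121682991 (H = -2991 - 2*((25 + 50)*(88 + 16))² = -2991 - 2*(75*104)² = -2991 - 2*7800² = -2991 - 2*60840000 = -2991 - 1*121680000 = -2991 - 121680000 = -121682991)
H/J(C, -50 - 1*(-58)) = -121682991/(-90) = -121682991*(-1/90) = 40560997/30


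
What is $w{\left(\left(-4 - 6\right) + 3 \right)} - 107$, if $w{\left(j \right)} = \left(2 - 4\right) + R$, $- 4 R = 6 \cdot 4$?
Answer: $-115$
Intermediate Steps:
$R = -6$ ($R = - \frac{6 \cdot 4}{4} = \left(- \frac{1}{4}\right) 24 = -6$)
$w{\left(j \right)} = -8$ ($w{\left(j \right)} = \left(2 - 4\right) - 6 = -2 - 6 = -8$)
$w{\left(\left(-4 - 6\right) + 3 \right)} - 107 = -8 - 107 = -115$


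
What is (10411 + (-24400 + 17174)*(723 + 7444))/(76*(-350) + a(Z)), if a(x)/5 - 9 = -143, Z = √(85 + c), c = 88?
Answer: 59004331/27270 ≈ 2163.7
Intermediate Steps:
Z = √173 (Z = √(85 + 88) = √173 ≈ 13.153)
a(x) = -670 (a(x) = 45 + 5*(-143) = 45 - 715 = -670)
(10411 + (-24400 + 17174)*(723 + 7444))/(76*(-350) + a(Z)) = (10411 + (-24400 + 17174)*(723 + 7444))/(76*(-350) - 670) = (10411 - 7226*8167)/(-26600 - 670) = (10411 - 59014742)/(-27270) = -59004331*(-1/27270) = 59004331/27270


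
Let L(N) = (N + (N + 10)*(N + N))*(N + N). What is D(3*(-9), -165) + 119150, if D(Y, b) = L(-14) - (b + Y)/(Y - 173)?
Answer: 2910126/25 ≈ 1.1641e+5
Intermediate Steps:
L(N) = 2*N*(N + 2*N*(10 + N)) (L(N) = (N + (10 + N)*(2*N))*(2*N) = (N + 2*N*(10 + N))*(2*N) = 2*N*(N + 2*N*(10 + N)))
D(Y, b) = -2744 - (Y + b)/(-173 + Y) (D(Y, b) = (-14)²*(42 + 4*(-14)) - (b + Y)/(Y - 173) = 196*(42 - 56) - (Y + b)/(-173 + Y) = 196*(-14) - (Y + b)/(-173 + Y) = -2744 - (Y + b)/(-173 + Y))
D(3*(-9), -165) + 119150 = (474712 - 1*(-165) - 8235*(-9))/(-173 + 3*(-9)) + 119150 = (474712 + 165 - 2745*(-27))/(-173 - 27) + 119150 = (474712 + 165 + 74115)/(-200) + 119150 = -1/200*548992 + 119150 = -68624/25 + 119150 = 2910126/25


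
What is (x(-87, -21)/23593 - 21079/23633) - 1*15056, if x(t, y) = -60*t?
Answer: -8395198596251/557573369 ≈ -15057.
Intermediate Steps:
(x(-87, -21)/23593 - 21079/23633) - 1*15056 = (-60*(-87)/23593 - 21079/23633) - 1*15056 = (5220*(1/23593) - 21079*1/23633) - 15056 = (5220/23593 - 21079/23633) - 15056 = -373952587/557573369 - 15056 = -8395198596251/557573369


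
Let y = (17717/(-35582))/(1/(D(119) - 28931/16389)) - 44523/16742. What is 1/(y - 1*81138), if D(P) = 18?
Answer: -2440788547329/198066922450765939 ≈ -1.2323e-5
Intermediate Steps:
y = -26221297585537/2440788547329 (y = (17717/(-35582))/(1/(18 - 28931/16389)) - 44523/16742 = (17717*(-1/35582))/(1/(18 - 28931*1/16389)) - 44523*1/16742 = -17717/(35582*(1/(18 - 28931/16389))) - 44523/16742 = -17717/(35582*(1/(266071/16389))) - 44523/16742 = -17717/(35582*16389/266071) - 44523/16742 = -17717/35582*266071/16389 - 44523/16742 = -4713979907/583153398 - 44523/16742 = -26221297585537/2440788547329 ≈ -10.743)
1/(y - 1*81138) = 1/(-26221297585537/2440788547329 - 1*81138) = 1/(-26221297585537/2440788547329 - 81138) = 1/(-198066922450765939/2440788547329) = -2440788547329/198066922450765939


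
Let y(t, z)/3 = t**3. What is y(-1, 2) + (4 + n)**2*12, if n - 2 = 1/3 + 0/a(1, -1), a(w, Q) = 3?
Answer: 1435/3 ≈ 478.33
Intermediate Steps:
y(t, z) = 3*t**3
n = 7/3 (n = 2 + (1/3 + 0/3) = 2 + (1*(1/3) + 0*(1/3)) = 2 + (1/3 + 0) = 2 + 1/3 = 7/3 ≈ 2.3333)
y(-1, 2) + (4 + n)**2*12 = 3*(-1)**3 + (4 + 7/3)**2*12 = 3*(-1) + (19/3)**2*12 = -3 + (361/9)*12 = -3 + 1444/3 = 1435/3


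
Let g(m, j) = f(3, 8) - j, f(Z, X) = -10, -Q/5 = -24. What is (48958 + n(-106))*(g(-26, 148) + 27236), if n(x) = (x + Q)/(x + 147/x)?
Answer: 15090229029540/11383 ≈ 1.3257e+9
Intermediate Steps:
Q = 120 (Q = -5*(-24) = 120)
n(x) = (120 + x)/(x + 147/x) (n(x) = (x + 120)/(x + 147/x) = (120 + x)/(x + 147/x))
g(m, j) = -10 - j
(48958 + n(-106))*(g(-26, 148) + 27236) = (48958 - 106*(120 - 106)/(147 + (-106)**2))*((-10 - 1*148) + 27236) = (48958 - 106*14/(147 + 11236))*((-10 - 148) + 27236) = (48958 - 106*14/11383)*(-158 + 27236) = (48958 - 106*1/11383*14)*27078 = (48958 - 1484/11383)*27078 = (557287430/11383)*27078 = 15090229029540/11383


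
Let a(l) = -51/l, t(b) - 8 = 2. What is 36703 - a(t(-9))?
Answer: 367081/10 ≈ 36708.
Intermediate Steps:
t(b) = 10 (t(b) = 8 + 2 = 10)
36703 - a(t(-9)) = 36703 - (-51)/10 = 36703 - 1*(-51/10) = 36703 + 51/10 = 367081/10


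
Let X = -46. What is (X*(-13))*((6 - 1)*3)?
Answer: 8970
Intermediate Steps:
(X*(-13))*((6 - 1)*3) = (-46*(-13))*((6 - 1)*3) = 598*(5*3) = 598*15 = 8970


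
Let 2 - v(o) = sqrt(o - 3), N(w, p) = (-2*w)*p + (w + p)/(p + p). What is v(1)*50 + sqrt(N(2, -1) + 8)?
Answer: 100 + sqrt(46)/2 - 50*I*sqrt(2) ≈ 103.39 - 70.711*I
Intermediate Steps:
N(w, p) = (p + w)/(2*p) - 2*p*w (N(w, p) = -2*p*w + (p + w)/((2*p)) = -2*p*w + (p + w)*(1/(2*p)) = -2*p*w + (p + w)/(2*p) = (p + w)/(2*p) - 2*p*w)
v(o) = 2 - sqrt(-3 + o) (v(o) = 2 - sqrt(o - 3) = 2 - sqrt(-3 + o))
v(1)*50 + sqrt(N(2, -1) + 8) = (2 - sqrt(-3 + 1))*50 + sqrt((1/2)*(2 - 1*(-1)*(-1 + 4*(-1)*2))/(-1) + 8) = (2 - sqrt(-2))*50 + sqrt((1/2)*(-1)*(2 - 1*(-1)*(-1 - 8)) + 8) = (2 - I*sqrt(2))*50 + sqrt((1/2)*(-1)*(2 - 1*(-1)*(-9)) + 8) = (2 - I*sqrt(2))*50 + sqrt((1/2)*(-1)*(2 - 9) + 8) = (100 - 50*I*sqrt(2)) + sqrt((1/2)*(-1)*(-7) + 8) = (100 - 50*I*sqrt(2)) + sqrt(7/2 + 8) = (100 - 50*I*sqrt(2)) + sqrt(23/2) = (100 - 50*I*sqrt(2)) + sqrt(46)/2 = 100 + sqrt(46)/2 - 50*I*sqrt(2)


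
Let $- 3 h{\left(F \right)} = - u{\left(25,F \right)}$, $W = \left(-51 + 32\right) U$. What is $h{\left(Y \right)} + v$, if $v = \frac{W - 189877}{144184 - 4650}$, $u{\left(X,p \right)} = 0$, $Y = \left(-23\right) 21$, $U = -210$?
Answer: $- \frac{185887}{139534} \approx -1.3322$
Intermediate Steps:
$W = 3990$ ($W = \left(-51 + 32\right) \left(-210\right) = \left(-19\right) \left(-210\right) = 3990$)
$Y = -483$
$v = - \frac{185887}{139534}$ ($v = \frac{3990 - 189877}{144184 - 4650} = - \frac{185887}{139534} \approx -1.3322$)
$h{\left(F \right)} = 0$ ($h{\left(F \right)} = - \frac{\left(-1\right) 0}{3} = \left(- \frac{1}{3}\right) 0 = 0$)
$h{\left(Y \right)} + v = 0 - \frac{185887}{139534} = - \frac{185887}{139534}$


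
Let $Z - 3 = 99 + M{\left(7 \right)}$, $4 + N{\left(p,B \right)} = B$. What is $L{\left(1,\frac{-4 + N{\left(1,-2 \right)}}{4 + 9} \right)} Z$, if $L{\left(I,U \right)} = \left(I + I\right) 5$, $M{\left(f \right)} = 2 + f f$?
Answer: $1530$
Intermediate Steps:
$M{\left(f \right)} = 2 + f^{2}$
$N{\left(p,B \right)} = -4 + B$
$Z = 153$ ($Z = 3 + \left(99 + \left(2 + 7^{2}\right)\right) = 3 + \left(99 + \left(2 + 49\right)\right) = 3 + \left(99 + 51\right) = 3 + 150 = 153$)
$L{\left(I,U \right)} = 10 I$ ($L{\left(I,U \right)} = 2 I 5 = 10 I$)
$L{\left(1,\frac{-4 + N{\left(1,-2 \right)}}{4 + 9} \right)} Z = 10 \cdot 1 \cdot 153 = 10 \cdot 153 = 1530$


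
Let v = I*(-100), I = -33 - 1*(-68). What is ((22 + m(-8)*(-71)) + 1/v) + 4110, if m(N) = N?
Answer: 16449999/3500 ≈ 4700.0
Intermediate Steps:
I = 35 (I = -33 + 68 = 35)
v = -3500 (v = 35*(-100) = -3500)
((22 + m(-8)*(-71)) + 1/v) + 4110 = ((22 - 8*(-71)) + 1/(-3500)) + 4110 = ((22 + 568) - 1/3500) + 4110 = (590 - 1/3500) + 4110 = 2064999/3500 + 4110 = 16449999/3500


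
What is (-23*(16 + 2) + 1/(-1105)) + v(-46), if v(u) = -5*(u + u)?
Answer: 50829/1105 ≈ 45.999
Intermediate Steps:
v(u) = -10*u
(-23*(16 + 2) + 1/(-1105)) + v(-46) = (-23*(16 + 2) + 1/(-1105)) - 10*(-46) = (-23*18 - 1/1105) + 460 = (-414 - 1/1105) + 460 = -457471/1105 + 460 = 50829/1105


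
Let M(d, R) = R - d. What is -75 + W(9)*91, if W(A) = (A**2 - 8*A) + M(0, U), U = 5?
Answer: 1199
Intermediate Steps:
W(A) = 5 + A**2 - 8*A (W(A) = (A**2 - 8*A) + (5 - 1*0) = (A**2 - 8*A) + (5 + 0) = (A**2 - 8*A) + 5 = 5 + A**2 - 8*A)
-75 + W(9)*91 = -75 + (5 + 9**2 - 8*9)*91 = -75 + (5 + 81 - 72)*91 = -75 + 14*91 = -75 + 1274 = 1199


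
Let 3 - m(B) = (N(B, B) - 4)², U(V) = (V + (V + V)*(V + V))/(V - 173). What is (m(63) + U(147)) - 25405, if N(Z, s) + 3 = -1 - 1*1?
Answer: -749141/26 ≈ -28813.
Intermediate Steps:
N(Z, s) = -5 (N(Z, s) = -3 + (-1 - 1*1) = -3 + (-1 - 1) = -3 - 2 = -5)
U(V) = (V + 4*V²)/(-173 + V) (U(V) = (V + (2*V)*(2*V))/(-173 + V) = (V + 4*V²)/(-173 + V))
m(B) = -78 (m(B) = 3 - (-5 - 4)² = 3 - 1*(-9)² = 3 - 1*81 = 3 - 81 = -78)
(m(63) + U(147)) - 25405 = (-78 + 147*(1 + 4*147)/(-173 + 147)) - 25405 = (-78 + 147*(1 + 588)/(-26)) - 25405 = (-78 + 147*(-1/26)*589) - 25405 = (-78 - 86583/26) - 25405 = -88611/26 - 25405 = -749141/26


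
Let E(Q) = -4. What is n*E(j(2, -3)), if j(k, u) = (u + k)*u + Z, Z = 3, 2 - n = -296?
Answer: -1192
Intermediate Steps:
n = 298 (n = 2 - 1*(-296) = 2 + 296 = 298)
j(k, u) = 3 + u*(k + u) (j(k, u) = (u + k)*u + 3 = (k + u)*u + 3 = u*(k + u) + 3 = 3 + u*(k + u))
n*E(j(2, -3)) = 298*(-4) = -1192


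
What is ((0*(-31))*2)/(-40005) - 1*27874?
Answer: -27874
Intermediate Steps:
((0*(-31))*2)/(-40005) - 1*27874 = (0*2)*(-1/40005) - 27874 = 0*(-1/40005) - 27874 = 0 - 27874 = -27874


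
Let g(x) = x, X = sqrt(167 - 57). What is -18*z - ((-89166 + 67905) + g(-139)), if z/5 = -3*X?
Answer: 21400 + 270*sqrt(110) ≈ 24232.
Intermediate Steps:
X = sqrt(110) ≈ 10.488
z = -15*sqrt(110) (z = 5*(-3*sqrt(110)) = -15*sqrt(110) ≈ -157.32)
-18*z - ((-89166 + 67905) + g(-139)) = -(-270)*sqrt(110) - ((-89166 + 67905) - 139) = 270*sqrt(110) - (-21261 - 139) = 270*sqrt(110) - 1*(-21400) = 270*sqrt(110) + 21400 = 21400 + 270*sqrt(110)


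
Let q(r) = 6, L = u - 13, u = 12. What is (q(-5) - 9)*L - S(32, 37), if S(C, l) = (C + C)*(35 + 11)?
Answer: -2941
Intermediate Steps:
S(C, l) = 92*C (S(C, l) = (2*C)*46 = 92*C)
L = -1 (L = 12 - 13 = -1)
(q(-5) - 9)*L - S(32, 37) = (6 - 9)*(-1) - 92*32 = -3*(-1) - 1*2944 = 3 - 2944 = -2941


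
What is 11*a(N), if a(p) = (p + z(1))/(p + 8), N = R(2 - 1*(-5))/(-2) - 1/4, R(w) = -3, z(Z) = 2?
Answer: 143/37 ≈ 3.8649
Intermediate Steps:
N = 5/4 (N = -3/(-2) - 1/4 = -3*(-½) - 1*¼ = 3/2 - ¼ = 5/4 ≈ 1.2500)
a(p) = (2 + p)/(8 + p) (a(p) = (p + 2)/(p + 8) = (2 + p)/(8 + p))
11*a(N) = 11*((2 + 5/4)/(8 + 5/4)) = 11*((13/4)/(37/4)) = 11*((4/37)*(13/4)) = 11*(13/37) = 143/37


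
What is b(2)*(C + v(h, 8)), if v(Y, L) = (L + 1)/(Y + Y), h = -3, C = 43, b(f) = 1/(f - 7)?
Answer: -83/10 ≈ -8.3000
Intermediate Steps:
b(f) = 1/(-7 + f)
v(Y, L) = (1 + L)/(2*Y) (v(Y, L) = (1 + L)/((2*Y)) = (1 + L)*(1/(2*Y)) = (1 + L)/(2*Y))
b(2)*(C + v(h, 8)) = (43 + (½)*(1 + 8)/(-3))/(-7 + 2) = (43 + (½)*(-⅓)*9)/(-5) = -(43 - 3/2)/5 = -⅕*83/2 = -83/10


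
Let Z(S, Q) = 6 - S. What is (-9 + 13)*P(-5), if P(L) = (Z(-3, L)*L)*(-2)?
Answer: 360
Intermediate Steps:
P(L) = -18*L (P(L) = ((6 - 1*(-3))*L)*(-2) = ((6 + 3)*L)*(-2) = (9*L)*(-2) = -18*L)
(-9 + 13)*P(-5) = (-9 + 13)*(-18*(-5)) = 4*90 = 360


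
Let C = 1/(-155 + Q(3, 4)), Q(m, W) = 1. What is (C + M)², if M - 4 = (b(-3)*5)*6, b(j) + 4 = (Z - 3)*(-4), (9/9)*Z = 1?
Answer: 364619025/23716 ≈ 15374.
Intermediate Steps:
Z = 1
b(j) = 4 (b(j) = -4 + (1 - 3)*(-4) = -4 - 2*(-4) = -4 + 8 = 4)
C = -1/154 (C = 1/(-155 + 1) = 1/(-154) = -1/154 ≈ -0.0064935)
M = 124 (M = 4 + (4*5)*6 = 4 + 20*6 = 4 + 120 = 124)
(C + M)² = (-1/154 + 124)² = (19095/154)² = 364619025/23716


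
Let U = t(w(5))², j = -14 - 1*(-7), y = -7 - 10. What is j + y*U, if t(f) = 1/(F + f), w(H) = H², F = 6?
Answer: -6744/961 ≈ -7.0177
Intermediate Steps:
y = -17
j = -7 (j = -14 + 7 = -7)
t(f) = 1/(6 + f)
U = 1/961 (U = (1/(6 + 5²))² = (1/(6 + 25))² = (1/31)² = 1/961 ≈ 0.0010406)
j + y*U = -7 - 17*1/961 = -7 - 17/961 = -6744/961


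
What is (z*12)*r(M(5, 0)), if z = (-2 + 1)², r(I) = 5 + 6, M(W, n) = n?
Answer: 132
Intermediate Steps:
r(I) = 11
z = 1 (z = (-1)² = 1)
(z*12)*r(M(5, 0)) = (1*12)*11 = 12*11 = 132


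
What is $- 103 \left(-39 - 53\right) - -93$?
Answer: $9569$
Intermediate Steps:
$- 103 \left(-39 - 53\right) - -93 = - 103 \left(-39 - 53\right) + 93 = \left(-103\right) \left(-92\right) + 93 = 9476 + 93 = 9569$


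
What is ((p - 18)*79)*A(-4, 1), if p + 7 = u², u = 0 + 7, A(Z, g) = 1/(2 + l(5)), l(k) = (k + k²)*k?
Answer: 237/19 ≈ 12.474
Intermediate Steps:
l(k) = k*(k + k²)
A(Z, g) = 1/152 (A(Z, g) = 1/(2 + 5²*(1 + 5)) = 1/(2 + 25*6) = 1/(2 + 150) = 1/152)
u = 7
p = 42 (p = -7 + 7² = -7 + 49 = 42)
((p - 18)*79)*A(-4, 1) = ((42 - 18)*79)*(1/152) = (24*79)*(1/152) = 1896*(1/152) = 237/19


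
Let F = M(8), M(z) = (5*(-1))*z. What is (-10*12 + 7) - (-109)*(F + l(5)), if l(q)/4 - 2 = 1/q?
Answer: -17569/5 ≈ -3513.8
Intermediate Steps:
l(q) = 8 + 4/q
M(z) = -5*z
F = -40 (F = -5*8 = -40)
(-10*12 + 7) - (-109)*(F + l(5)) = (-10*12 + 7) - (-109)*(-40 + (8 + 4/5)) = (-120 + 7) - (-109)*(-40 + (8 + 4*(⅕))) = -113 - (-109)*(-40 + (8 + ⅘)) = -113 - (-109)*(-40 + 44/5) = -113 - (-109)*(-156)/5 = -113 - 1*17004/5 = -113 - 17004/5 = -17569/5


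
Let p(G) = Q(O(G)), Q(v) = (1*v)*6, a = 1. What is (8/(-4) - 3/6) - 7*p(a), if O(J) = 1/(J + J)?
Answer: -47/2 ≈ -23.500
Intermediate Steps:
O(J) = 1/(2*J)
Q(v) = 6*v (Q(v) = v*6 = 6*v)
p(G) = 3/G (p(G) = 6*(1/(2*G)) = 3/G)
(8/(-4) - 3/6) - 7*p(a) = (8/(-4) - 3/6) - 21/1 = (8*(-1/4) - 3*1/6) - 21 = (-2 - 1/2) - 7*3 = -5/2 - 21 = -47/2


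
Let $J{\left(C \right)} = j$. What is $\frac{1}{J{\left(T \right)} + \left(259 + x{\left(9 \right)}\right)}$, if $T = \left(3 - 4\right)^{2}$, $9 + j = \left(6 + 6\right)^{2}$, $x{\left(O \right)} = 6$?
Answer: $\frac{1}{400} \approx 0.0025$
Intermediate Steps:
$j = 135$ ($j = -9 + \left(6 + 6\right)^{2} = -9 + 12^{2} = -9 + 144 = 135$)
$T = 1$ ($T = \left(-1\right)^{2} = 1$)
$J{\left(C \right)} = 135$
$\frac{1}{J{\left(T \right)} + \left(259 + x{\left(9 \right)}\right)} = \frac{1}{135 + \left(259 + 6\right)} = \frac{1}{135 + 265} = \frac{1}{400}$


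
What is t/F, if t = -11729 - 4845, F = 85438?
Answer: -8287/42719 ≈ -0.19399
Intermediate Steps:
t = -16574
t/F = -16574/85438 = -16574*1/85438 = -8287/42719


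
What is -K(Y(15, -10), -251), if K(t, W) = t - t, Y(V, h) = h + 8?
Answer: 0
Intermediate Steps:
Y(V, h) = 8 + h
K(t, W) = 0
-K(Y(15, -10), -251) = -1*0 = 0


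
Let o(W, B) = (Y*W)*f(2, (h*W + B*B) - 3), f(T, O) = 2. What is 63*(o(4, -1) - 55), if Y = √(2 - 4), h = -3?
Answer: -3465 + 504*I*√2 ≈ -3465.0 + 712.76*I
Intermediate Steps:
Y = I*√2 (Y = √(-2) = I*√2 ≈ 1.4142*I)
o(W, B) = 2*I*W*√2 (o(W, B) = ((I*√2)*W)*2 = (I*W*√2)*2 = 2*I*W*√2)
63*(o(4, -1) - 55) = 63*(2*I*4*√2 - 55) = 63*(8*I*√2 - 55) = 63*(-55 + 8*I*√2) = -3465 + 504*I*√2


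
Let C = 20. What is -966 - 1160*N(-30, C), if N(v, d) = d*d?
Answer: -464966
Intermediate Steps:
N(v, d) = d²
-966 - 1160*N(-30, C) = -966 - 1160*20² = -966 - 1160*400 = -966 - 464000 = -464966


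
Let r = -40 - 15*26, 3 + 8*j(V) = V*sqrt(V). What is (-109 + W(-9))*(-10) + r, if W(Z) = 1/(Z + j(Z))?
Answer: 699940/1059 - 120*I/353 ≈ 660.94 - 0.33994*I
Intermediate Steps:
j(V) = -3/8 + V**(3/2)/8 (j(V) = -3/8 + (V*sqrt(V))/8 = -3/8 + V**(3/2)/8)
W(Z) = 1/(-3/8 + Z + Z**(3/2)/8) (W(Z) = 1/(Z + (-3/8 + Z**(3/2)/8)) = 1/(-3/8 + Z + Z**(3/2)/8))
r = -430 (r = -40 - 390 = -430)
(-109 + W(-9))*(-10) + r = (-109 + 8/(-3 + (-9)**(3/2) + 8*(-9)))*(-10) - 430 = (-109 + 8/(-3 - 27*I - 72))*(-10) - 430 = (-109 + 8/(-75 - 27*I))*(-10) - 430 = (-109 + 8*((-75 + 27*I)/6354))*(-10) - 430 = (-109 + 4*(-75 + 27*I)/3177)*(-10) - 430 = (1090 - 40*(-75 + 27*I)/3177) - 430 = 660 - 40*(-75 + 27*I)/3177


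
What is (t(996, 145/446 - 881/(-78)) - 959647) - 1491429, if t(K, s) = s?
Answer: -21316906913/8697 ≈ -2.4511e+6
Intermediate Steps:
(t(996, 145/446 - 881/(-78)) - 959647) - 1491429 = ((145/446 - 881/(-78)) - 959647) - 1491429 = ((145*(1/446) - 881*(-1/78)) - 959647) - 1491429 = ((145/446 + 881/78) - 959647) - 1491429 = (101059/8697 - 959647) - 1491429 = -8345948900/8697 - 1491429 = -21316906913/8697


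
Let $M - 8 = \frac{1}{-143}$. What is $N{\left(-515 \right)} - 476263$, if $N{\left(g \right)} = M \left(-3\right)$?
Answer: $- \frac{68109038}{143} \approx -4.7629 \cdot 10^{5}$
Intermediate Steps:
$M = \frac{1143}{143}$ ($M = 8 + \frac{1}{-143} = 8 - \frac{1}{143} = \frac{1143}{143} \approx 7.993$)
$N{\left(g \right)} = - \frac{3429}{143}$ ($N{\left(g \right)} = \frac{1143}{143} \left(-3\right) = - \frac{3429}{143}$)
$N{\left(-515 \right)} - 476263 = - \frac{3429}{143} - 476263 = - \frac{68109038}{143}$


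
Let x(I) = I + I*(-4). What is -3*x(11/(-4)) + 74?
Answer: 197/4 ≈ 49.250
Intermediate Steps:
x(I) = -3*I (x(I) = I - 4*I = -3*I)
-3*x(11/(-4)) + 74 = -(-9)*11/(-4) + 74 = -(-9)*11*(-¼) + 74 = -(-9)*(-11)/4 + 74 = -3*33/4 + 74 = -99/4 + 74 = 197/4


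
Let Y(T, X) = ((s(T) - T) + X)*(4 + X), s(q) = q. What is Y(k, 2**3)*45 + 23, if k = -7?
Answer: 4343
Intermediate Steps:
Y(T, X) = X*(4 + X) (Y(T, X) = ((T - T) + X)*(4 + X) = (0 + X)*(4 + X) = X*(4 + X))
Y(k, 2**3)*45 + 23 = (2**3*(4 + 2**3))*45 + 23 = (8*(4 + 8))*45 + 23 = (8*12)*45 + 23 = 96*45 + 23 = 4320 + 23 = 4343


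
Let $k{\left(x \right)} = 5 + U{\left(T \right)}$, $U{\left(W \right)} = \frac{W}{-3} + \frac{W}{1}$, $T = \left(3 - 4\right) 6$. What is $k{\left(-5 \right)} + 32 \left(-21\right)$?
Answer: $-671$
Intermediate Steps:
$T = -6$ ($T = \left(-1\right) 6 = -6$)
$U{\left(W \right)} = \frac{2 W}{3}$ ($U{\left(W \right)} = W \left(- \frac{1}{3}\right) + W 1 = - \frac{W}{3} + W = \frac{2 W}{3}$)
$k{\left(x \right)} = 1$ ($k{\left(x \right)} = 5 + \frac{2}{3} \left(-6\right) = 5 - 4 = 1$)
$k{\left(-5 \right)} + 32 \left(-21\right) = 1 + 32 \left(-21\right) = 1 - 672 = -671$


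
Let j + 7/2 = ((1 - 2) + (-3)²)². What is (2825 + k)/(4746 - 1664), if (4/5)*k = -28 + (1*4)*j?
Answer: 6185/6164 ≈ 1.0034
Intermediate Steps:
j = 121/2 (j = -7/2 + ((1 - 2) + (-3)²)² = -7/2 + (-1 + 9)² = -7/2 + 8² = -7/2 + 64 = 121/2 ≈ 60.500)
k = 535/2 (k = 5*(-28 + (1*4)*(121/2))/4 = 5*(-28 + 4*(121/2))/4 = 5*(-28 + 242)/4 = (5/4)*214 = 535/2 ≈ 267.50)
(2825 + k)/(4746 - 1664) = (2825 + 535/2)/(4746 - 1664) = (6185/2)/3082 = (6185/2)*(1/3082) = 6185/6164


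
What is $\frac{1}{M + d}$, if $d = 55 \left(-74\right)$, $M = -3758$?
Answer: $- \frac{1}{7828} \approx -0.00012775$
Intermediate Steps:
$d = -4070$
$\frac{1}{M + d} = \frac{1}{-3758 - 4070} = \frac{1}{-7828} = - \frac{1}{7828}$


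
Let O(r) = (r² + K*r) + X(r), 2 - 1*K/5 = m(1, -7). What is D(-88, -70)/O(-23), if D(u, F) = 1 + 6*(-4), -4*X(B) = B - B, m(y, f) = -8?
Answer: 1/27 ≈ 0.037037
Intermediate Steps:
K = 50 (K = 10 - 5*(-8) = 10 + 40 = 50)
X(B) = 0 (X(B) = -(B - B)/4 = -¼*0 = 0)
D(u, F) = -23 (D(u, F) = 1 - 24 = -23)
O(r) = r² + 50*r (O(r) = (r² + 50*r) + 0 = r² + 50*r)
D(-88, -70)/O(-23) = -23*(-1/(23*(50 - 23))) = -23/((-23*27)) = -23/(-621) = -23*(-1/621) = 1/27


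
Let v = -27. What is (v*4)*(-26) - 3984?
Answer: -1176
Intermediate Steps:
(v*4)*(-26) - 3984 = -27*4*(-26) - 3984 = -108*(-26) - 3984 = 2808 - 3984 = -1176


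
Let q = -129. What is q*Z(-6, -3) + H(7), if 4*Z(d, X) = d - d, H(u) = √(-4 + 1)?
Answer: I*√3 ≈ 1.732*I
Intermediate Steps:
H(u) = I*√3 (H(u) = √(-3) = I*√3)
Z(d, X) = 0 (Z(d, X) = (d - d)/4 = (¼)*0 = 0)
q*Z(-6, -3) + H(7) = -129*0 + I*√3 = 0 + I*√3 = I*√3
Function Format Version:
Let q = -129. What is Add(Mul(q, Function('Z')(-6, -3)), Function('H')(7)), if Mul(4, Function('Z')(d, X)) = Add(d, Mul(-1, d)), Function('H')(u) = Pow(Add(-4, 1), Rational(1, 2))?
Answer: Mul(I, Pow(3, Rational(1, 2))) ≈ Mul(1.7320, I)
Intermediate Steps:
Function('H')(u) = Mul(I, Pow(3, Rational(1, 2))) (Function('H')(u) = Pow(-3, Rational(1, 2)) = Mul(I, Pow(3, Rational(1, 2))))
Function('Z')(d, X) = 0 (Function('Z')(d, X) = Mul(Rational(1, 4), Add(d, Mul(-1, d))) = Mul(Rational(1, 4), 0) = 0)
Add(Mul(q, Function('Z')(-6, -3)), Function('H')(7)) = Add(Mul(-129, 0), Mul(I, Pow(3, Rational(1, 2)))) = Add(0, Mul(I, Pow(3, Rational(1, 2)))) = Mul(I, Pow(3, Rational(1, 2)))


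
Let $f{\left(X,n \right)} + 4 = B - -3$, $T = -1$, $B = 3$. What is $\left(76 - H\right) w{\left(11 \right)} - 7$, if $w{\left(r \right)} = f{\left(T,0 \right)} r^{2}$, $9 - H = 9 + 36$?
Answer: $27097$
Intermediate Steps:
$f{\left(X,n \right)} = 2$ ($f{\left(X,n \right)} = -4 + \left(3 - -3\right) = -4 + \left(3 + 3\right) = -4 + 6 = 2$)
$H = -36$ ($H = 9 - \left(9 + 36\right) = 9 - 45 = -36$)
$w{\left(r \right)} = 2 r^{2}$
$\left(76 - H\right) w{\left(11 \right)} - 7 = \left(76 - -36\right) 2 \cdot 11^{2} - 7 = \left(76 + 36\right) 2 \cdot 121 - 7 = 112 \cdot 242 - 7 = 27104 - 7 = 27097$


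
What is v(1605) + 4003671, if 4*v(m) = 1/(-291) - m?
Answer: 1164951497/291 ≈ 4.0033e+6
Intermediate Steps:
v(m) = -1/1164 - m/4 (v(m) = (1/(-291) - m)/4 = (-1/291 - m)/4 = -1/1164 - m/4)
v(1605) + 4003671 = (-1/1164 - 1/4*1605) + 4003671 = (-1/1164 - 1605/4) + 4003671 = -116764/291 + 4003671 = 1164951497/291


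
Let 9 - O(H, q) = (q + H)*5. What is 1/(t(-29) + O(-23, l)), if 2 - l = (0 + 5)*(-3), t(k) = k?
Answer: 1/10 ≈ 0.10000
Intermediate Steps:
l = 17 (l = 2 - (0 + 5)*(-3) = 2 - 5*(-3) = 2 - 1*(-15) = 2 + 15 = 17)
O(H, q) = 9 - 5*H - 5*q (O(H, q) = 9 - (q + H)*5 = 9 - (H + q)*5 = 9 - (5*H + 5*q) = 9 + (-5*H - 5*q) = 9 - 5*H - 5*q)
1/(t(-29) + O(-23, l)) = 1/(-29 + (9 - 5*(-23) - 5*17)) = 1/(-29 + (9 + 115 - 85)) = 1/(-29 + 39) = 1/10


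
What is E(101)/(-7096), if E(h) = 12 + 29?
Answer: -41/7096 ≈ -0.0057779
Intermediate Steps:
E(h) = 41
E(101)/(-7096) = 41/(-7096) = 41*(-1/7096) = -41/7096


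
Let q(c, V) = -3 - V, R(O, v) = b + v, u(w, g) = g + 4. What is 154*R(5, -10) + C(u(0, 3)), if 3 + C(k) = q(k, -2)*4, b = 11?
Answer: 147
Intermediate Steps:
u(w, g) = 4 + g
R(O, v) = 11 + v
C(k) = -7 (C(k) = -3 + (-3 - 1*(-2))*4 = -3 + (-3 + 2)*4 = -3 - 1*4 = -3 - 4 = -7)
154*R(5, -10) + C(u(0, 3)) = 154*(11 - 10) - 7 = 154*1 - 7 = 154 - 7 = 147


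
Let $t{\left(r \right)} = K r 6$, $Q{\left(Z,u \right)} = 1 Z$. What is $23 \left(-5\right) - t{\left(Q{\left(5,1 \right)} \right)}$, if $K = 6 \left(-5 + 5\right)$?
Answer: $-115$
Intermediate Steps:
$K = 0$ ($K = 6 \cdot 0 = 0$)
$Q{\left(Z,u \right)} = Z$
$t{\left(r \right)} = 0$ ($t{\left(r \right)} = 0 r 6 = 0 \cdot 6 = 0$)
$23 \left(-5\right) - t{\left(Q{\left(5,1 \right)} \right)} = 23 \left(-5\right) - 0 = -115 + 0 = -115$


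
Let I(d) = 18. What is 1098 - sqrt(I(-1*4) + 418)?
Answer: 1098 - 2*sqrt(109) ≈ 1077.1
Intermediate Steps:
1098 - sqrt(I(-1*4) + 418) = 1098 - sqrt(18 + 418) = 1098 - sqrt(436) = 1098 - 2*sqrt(109)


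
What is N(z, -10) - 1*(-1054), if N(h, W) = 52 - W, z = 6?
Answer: 1116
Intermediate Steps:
N(z, -10) - 1*(-1054) = (52 - 1*(-10)) - 1*(-1054) = (52 + 10) + 1054 = 62 + 1054 = 1116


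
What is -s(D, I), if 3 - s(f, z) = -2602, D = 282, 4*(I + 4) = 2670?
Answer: -2605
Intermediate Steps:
I = 1327/2 (I = -4 + (¼)*2670 = -4 + 1335/2 = 1327/2 ≈ 663.50)
s(f, z) = 2605 (s(f, z) = 3 - 1*(-2602) = 3 + 2602 = 2605)
-s(D, I) = -1*2605 = -2605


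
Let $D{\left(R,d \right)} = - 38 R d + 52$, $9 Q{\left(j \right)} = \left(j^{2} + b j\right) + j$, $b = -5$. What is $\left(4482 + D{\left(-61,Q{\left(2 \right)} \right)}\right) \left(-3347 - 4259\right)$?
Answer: $- \frac{239847604}{9} \approx -2.665 \cdot 10^{7}$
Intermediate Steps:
$Q{\left(j \right)} = - \frac{4 j}{9} + \frac{j^{2}}{9}$ ($Q{\left(j \right)} = \frac{\left(j^{2} - 5 j\right) + j}{9} = \frac{j^{2} - 4 j}{9} = - \frac{4 j}{9} + \frac{j^{2}}{9}$)
$D{\left(R,d \right)} = 52 - 38 R d$ ($D{\left(R,d \right)} = - 38 R d + 52 = 52 - 38 R d$)
$\left(4482 + D{\left(-61,Q{\left(2 \right)} \right)}\right) \left(-3347 - 4259\right) = \left(4482 + \left(52 - - 2318 \cdot \frac{1}{9} \cdot 2 \left(-4 + 2\right)\right)\right) \left(-3347 - 4259\right) = \left(4482 + \left(52 - - 2318 \cdot \frac{1}{9} \cdot 2 \left(-2\right)\right)\right) \left(-7606\right) = \left(4482 + \left(52 - \left(-2318\right) \left(- \frac{4}{9}\right)\right)\right) \left(-7606\right) = \left(4482 + \left(52 - \frac{9272}{9}\right)\right) \left(-7606\right) = \left(4482 - \frac{8804}{9}\right) \left(-7606\right) = \frac{31534}{9} \left(-7606\right) = - \frac{239847604}{9}$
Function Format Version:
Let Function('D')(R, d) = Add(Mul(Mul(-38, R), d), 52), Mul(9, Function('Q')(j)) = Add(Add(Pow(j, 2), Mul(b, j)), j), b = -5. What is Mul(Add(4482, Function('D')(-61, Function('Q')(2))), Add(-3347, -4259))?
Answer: Rational(-239847604, 9) ≈ -2.6650e+7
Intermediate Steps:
Function('Q')(j) = Add(Mul(Rational(-4, 9), j), Mul(Rational(1, 9), Pow(j, 2))) (Function('Q')(j) = Mul(Rational(1, 9), Add(Add(Pow(j, 2), Mul(-5, j)), j)) = Mul(Rational(1, 9), Add(Pow(j, 2), Mul(-4, j))) = Add(Mul(Rational(-4, 9), j), Mul(Rational(1, 9), Pow(j, 2))))
Function('D')(R, d) = Add(52, Mul(-38, R, d)) (Function('D')(R, d) = Add(Mul(-38, R, d), 52) = Add(52, Mul(-38, R, d)))
Mul(Add(4482, Function('D')(-61, Function('Q')(2))), Add(-3347, -4259)) = Mul(Add(4482, Add(52, Mul(-38, -61, Mul(Rational(1, 9), 2, Add(-4, 2))))), Add(-3347, -4259)) = Mul(Add(4482, Add(52, Mul(-38, -61, Mul(Rational(1, 9), 2, -2)))), -7606) = Mul(Add(4482, Add(52, Mul(-38, -61, Rational(-4, 9)))), -7606) = Mul(Add(4482, Add(52, Rational(-9272, 9))), -7606) = Mul(Add(4482, Rational(-8804, 9)), -7606) = Mul(Rational(31534, 9), -7606) = Rational(-239847604, 9)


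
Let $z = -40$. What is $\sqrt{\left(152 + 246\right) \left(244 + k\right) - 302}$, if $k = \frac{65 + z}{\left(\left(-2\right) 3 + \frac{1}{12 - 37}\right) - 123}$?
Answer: $\frac{\sqrt{251676640015}}{1613} \approx 311.02$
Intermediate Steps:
$k = - \frac{625}{3226}$ ($k = \frac{65 - 40}{\left(\left(-2\right) 3 + \frac{1}{12 - 37}\right) - 123} = \frac{25}{\left(-6 + \frac{1}{-25}\right) - 123} = \frac{25}{\left(-6 - \frac{1}{25}\right) - 123} = \frac{25}{- \frac{151}{25} - 123} = \frac{25}{- \frac{3226}{25}} = 25 \left(- \frac{25}{3226}\right) = - \frac{625}{3226} \approx -0.19374$)
$\sqrt{\left(152 + 246\right) \left(244 + k\right) - 302} = \sqrt{\left(152 + 246\right) \left(244 - \frac{625}{3226}\right) - 302} = \sqrt{398 \cdot \frac{786519}{3226} - 302} = \sqrt{\frac{156517281}{1613} - 302} = \sqrt{\frac{156030155}{1613}} = \frac{\sqrt{251676640015}}{1613}$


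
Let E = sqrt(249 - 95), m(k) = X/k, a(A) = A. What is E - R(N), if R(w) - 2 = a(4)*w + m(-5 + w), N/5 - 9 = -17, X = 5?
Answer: 1423/9 + sqrt(154) ≈ 170.52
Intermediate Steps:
m(k) = 5/k
E = sqrt(154) ≈ 12.410
N = -40 (N = 45 + 5*(-17) = 45 - 85 = -40)
R(w) = 2 + 4*w + 5/(-5 + w) (R(w) = 2 + (4*w + 5/(-5 + w)) = 2 + 4*w + 5/(-5 + w))
E - R(N) = sqrt(154) - (-5 - 18*(-40) + 4*(-40)**2)/(-5 - 40) = sqrt(154) - (-5 + 720 + 4*1600)/(-45) = sqrt(154) - (-1)*(-5 + 720 + 6400)/45 = sqrt(154) - (-1)*7115/45 = sqrt(154) - 1*(-1423/9) = sqrt(154) + 1423/9 = 1423/9 + sqrt(154)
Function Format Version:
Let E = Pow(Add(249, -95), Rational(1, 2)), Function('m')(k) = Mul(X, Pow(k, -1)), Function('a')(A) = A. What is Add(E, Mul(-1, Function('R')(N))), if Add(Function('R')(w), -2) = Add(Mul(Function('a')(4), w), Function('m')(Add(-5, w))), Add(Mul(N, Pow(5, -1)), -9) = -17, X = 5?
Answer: Add(Rational(1423, 9), Pow(154, Rational(1, 2))) ≈ 170.52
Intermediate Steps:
Function('m')(k) = Mul(5, Pow(k, -1))
E = Pow(154, Rational(1, 2)) ≈ 12.410
N = -40 (N = Add(45, Mul(5, -17)) = Add(45, -85) = -40)
Function('R')(w) = Add(2, Mul(4, w), Mul(5, Pow(Add(-5, w), -1))) (Function('R')(w) = Add(2, Add(Mul(4, w), Mul(5, Pow(Add(-5, w), -1)))) = Add(2, Mul(4, w), Mul(5, Pow(Add(-5, w), -1))))
Add(E, Mul(-1, Function('R')(N))) = Add(Pow(154, Rational(1, 2)), Mul(-1, Mul(Pow(Add(-5, -40), -1), Add(-5, Mul(-18, -40), Mul(4, Pow(-40, 2)))))) = Add(Pow(154, Rational(1, 2)), Mul(-1, Mul(Pow(-45, -1), Add(-5, 720, Mul(4, 1600))))) = Add(Pow(154, Rational(1, 2)), Mul(-1, Mul(Rational(-1, 45), Add(-5, 720, 6400)))) = Add(Pow(154, Rational(1, 2)), Mul(-1, Mul(Rational(-1, 45), 7115))) = Add(Pow(154, Rational(1, 2)), Mul(-1, Rational(-1423, 9))) = Add(Pow(154, Rational(1, 2)), Rational(1423, 9)) = Add(Rational(1423, 9), Pow(154, Rational(1, 2)))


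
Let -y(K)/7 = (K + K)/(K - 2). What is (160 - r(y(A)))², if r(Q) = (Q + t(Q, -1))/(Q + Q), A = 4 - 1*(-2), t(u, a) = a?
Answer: 11215801/441 ≈ 25433.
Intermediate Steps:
A = 6 (A = 4 + 2 = 6)
y(K) = -14*K/(-2 + K) (y(K) = -7*(K + K)/(K - 2) = -7*2*K/(-2 + K) = -14*K/(-2 + K))
r(Q) = (-1 + Q)/(2*Q) (r(Q) = (Q - 1)/(Q + Q) = (-1 + Q)/((2*Q)) = (-1 + Q)*(1/(2*Q)) = (-1 + Q)/(2*Q))
(160 - r(y(A)))² = (160 - (-1 - 14*6/(-2 + 6))/(2*((-14*6/(-2 + 6)))))² = (160 - (-1 - 14*6/4)/(2*((-14*6/4))))² = (160 - (-1 - 14*6*¼)/(2*((-14*6*¼))))² = (160 - (-1 - 21)/(2*(-21)))² = (160 - (-1)*(-22)/(2*21))² = (160 - 1*11/21)² = (160 - 11/21)² = (3349/21)² = 11215801/441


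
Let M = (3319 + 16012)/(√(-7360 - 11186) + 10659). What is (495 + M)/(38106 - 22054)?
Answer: 855368159/27636880894 - 19331*I*√18546/1824034139004 ≈ 0.03095 - 1.4433e-6*I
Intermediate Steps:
M = 19331/(10659 + I*√18546) (M = 19331/(√(-18546) + 10659) = 19331/(I*√18546 + 10659) = 19331/(10659 + I*√18546) ≈ 1.8133 - 0.023167*I)
(495 + M)/(38106 - 22054) = (495 + (6243913/3443419 - 19331*I*√18546/113632827))/(38106 - 22054) = (1710736318/3443419 - 19331*I*√18546/113632827)/16052 = (1710736318/3443419 - 19331*I*√18546/113632827)*(1/16052) = 855368159/27636880894 - 19331*I*√18546/1824034139004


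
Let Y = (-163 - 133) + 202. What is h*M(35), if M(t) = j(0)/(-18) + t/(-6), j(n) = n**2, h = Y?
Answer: 1645/3 ≈ 548.33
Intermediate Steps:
Y = -94 (Y = -296 + 202 = -94)
h = -94
M(t) = -t/6 (M(t) = 0**2/(-18) + t/(-6) = 0*(-1/18) + t*(-1/6) = 0 - t/6 = -t/6)
h*M(35) = -(-47)*35/3 = -94*(-35/6) = 1645/3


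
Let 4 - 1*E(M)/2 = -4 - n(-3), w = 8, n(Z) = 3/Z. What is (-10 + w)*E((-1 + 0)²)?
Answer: -28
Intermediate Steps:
E(M) = 14 (E(M) = 8 - 2*(-4 - 3/(-3)) = 8 - 2*(-4 - 3*(-1)/3) = 8 - 2*(-4 - 1*(-1)) = 8 - 2*(-4 + 1) = 8 - 2*(-3) = 8 + 6 = 14)
(-10 + w)*E((-1 + 0)²) = (-10 + 8)*14 = -2*14 = -28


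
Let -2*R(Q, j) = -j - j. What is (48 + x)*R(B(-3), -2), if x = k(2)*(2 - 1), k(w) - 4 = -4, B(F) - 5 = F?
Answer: -96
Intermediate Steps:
B(F) = 5 + F
k(w) = 0 (k(w) = 4 - 4 = 0)
R(Q, j) = j (R(Q, j) = -(-j - j)/2 = -(-1)*j = j)
x = 0 (x = 0*(2 - 1) = 0*1 = 0)
(48 + x)*R(B(-3), -2) = (48 + 0)*(-2) = 48*(-2) = -96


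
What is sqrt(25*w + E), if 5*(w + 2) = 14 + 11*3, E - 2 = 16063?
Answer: 25*sqrt(26) ≈ 127.48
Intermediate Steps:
E = 16065 (E = 2 + 16063 = 16065)
w = 37/5 (w = -2 + (14 + 11*3)/5 = -2 + (14 + 33)/5 = -2 + (1/5)*47 = -2 + 47/5 = 37/5 ≈ 7.4000)
sqrt(25*w + E) = sqrt(25*(37/5) + 16065) = sqrt(185 + 16065) = sqrt(16250) = 25*sqrt(26)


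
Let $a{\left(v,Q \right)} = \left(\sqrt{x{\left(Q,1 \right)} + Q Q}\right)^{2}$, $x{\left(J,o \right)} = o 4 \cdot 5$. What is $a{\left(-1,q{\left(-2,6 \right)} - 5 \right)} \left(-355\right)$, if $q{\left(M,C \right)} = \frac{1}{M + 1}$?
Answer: $-19880$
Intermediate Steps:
$x{\left(J,o \right)} = 20 o$ ($x{\left(J,o \right)} = 4 o 5 = 20 o$)
$q{\left(M,C \right)} = \frac{1}{1 + M}$
$a{\left(v,Q \right)} = 20 + Q^{2}$ ($a{\left(v,Q \right)} = \left(\sqrt{20 \cdot 1 + Q Q}\right)^{2} = \left(\sqrt{20 + Q^{2}}\right)^{2} = 20 + Q^{2}$)
$a{\left(-1,q{\left(-2,6 \right)} - 5 \right)} \left(-355\right) = \left(20 + \left(\frac{1}{1 - 2} - 5\right)^{2}\right) \left(-355\right) = \left(20 + \left(\frac{1}{-1} - 5\right)^{2}\right) \left(-355\right) = \left(20 + \left(-1 - 5\right)^{2}\right) \left(-355\right) = \left(20 + \left(-6\right)^{2}\right) \left(-355\right) = \left(20 + 36\right) \left(-355\right) = 56 \left(-355\right) = -19880$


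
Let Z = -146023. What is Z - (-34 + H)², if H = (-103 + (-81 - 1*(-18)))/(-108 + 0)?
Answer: -428876077/2916 ≈ -1.4708e+5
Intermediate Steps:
H = 83/54 (H = (-103 + (-81 + 18))/(-108) = (-103 - 63)*(-1/108) = -166*(-1/108) = 83/54 ≈ 1.5370)
Z - (-34 + H)² = -146023 - (-34 + 83/54)² = -146023 - (-1753/54)² = -146023 - 1*3073009/2916 = -146023 - 3073009/2916 = -428876077/2916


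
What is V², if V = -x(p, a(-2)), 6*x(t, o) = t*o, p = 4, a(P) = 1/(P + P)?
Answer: 1/36 ≈ 0.027778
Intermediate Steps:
a(P) = 1/(2*P)
x(t, o) = o*t/6 (x(t, o) = (t*o)/6 = (o*t)/6 = o*t/6)
V = ⅙ (V = -(½)/(-2)*4/6 = -(½)*(-½)*4/6 = -(-1)*4/(6*4) = -1*(-⅙) = ⅙ ≈ 0.16667)
V² = (⅙)² = 1/36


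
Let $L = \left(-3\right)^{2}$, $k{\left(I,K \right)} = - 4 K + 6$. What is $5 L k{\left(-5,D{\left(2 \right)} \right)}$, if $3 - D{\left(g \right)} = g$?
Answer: $90$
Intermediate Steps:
$D{\left(g \right)} = 3 - g$
$k{\left(I,K \right)} = 6 - 4 K$
$L = 9$
$5 L k{\left(-5,D{\left(2 \right)} \right)} = 5 \cdot 9 \left(6 - 4 \left(3 - 2\right)\right) = 45 \left(6 - 4 \left(3 - 2\right)\right) = 45 \left(6 - 4\right) = 45 \cdot 2 = 90$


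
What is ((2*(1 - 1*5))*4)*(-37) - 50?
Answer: 1134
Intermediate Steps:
((2*(1 - 1*5))*4)*(-37) - 50 = ((2*(1 - 5))*4)*(-37) - 50 = ((2*(-4))*4)*(-37) - 50 = -8*4*(-37) - 50 = -32*(-37) - 50 = 1184 - 50 = 1134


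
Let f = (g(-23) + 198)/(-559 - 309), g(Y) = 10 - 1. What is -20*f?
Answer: 1035/217 ≈ 4.7696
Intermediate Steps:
g(Y) = 9
f = -207/868 (f = (9 + 198)/(-559 - 309) = 207/(-868) = 207*(-1/868) = -207/868 ≈ -0.23848)
-20*f = -20*(-207/868) = 1035/217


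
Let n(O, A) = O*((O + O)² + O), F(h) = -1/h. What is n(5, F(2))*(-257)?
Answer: -134925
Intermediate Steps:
n(O, A) = O*(O + 4*O²) (n(O, A) = O*((2*O)² + O) = O*(4*O² + O) = O*(O + 4*O²))
n(5, F(2))*(-257) = (5²*(1 + 4*5))*(-257) = (25*(1 + 20))*(-257) = (25*21)*(-257) = 525*(-257) = -134925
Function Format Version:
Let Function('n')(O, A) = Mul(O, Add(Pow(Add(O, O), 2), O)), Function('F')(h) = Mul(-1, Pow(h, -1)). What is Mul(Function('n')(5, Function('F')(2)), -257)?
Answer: -134925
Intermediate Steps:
Function('n')(O, A) = Mul(O, Add(O, Mul(4, Pow(O, 2)))) (Function('n')(O, A) = Mul(O, Add(Pow(Mul(2, O), 2), O)) = Mul(O, Add(Mul(4, Pow(O, 2)), O)) = Mul(O, Add(O, Mul(4, Pow(O, 2)))))
Mul(Function('n')(5, Function('F')(2)), -257) = Mul(Mul(Pow(5, 2), Add(1, Mul(4, 5))), -257) = Mul(Mul(25, Add(1, 20)), -257) = Mul(Mul(25, 21), -257) = Mul(525, -257) = -134925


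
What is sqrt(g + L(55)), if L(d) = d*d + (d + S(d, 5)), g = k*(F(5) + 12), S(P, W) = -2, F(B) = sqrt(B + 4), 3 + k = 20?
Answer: sqrt(3333) ≈ 57.732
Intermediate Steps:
k = 17 (k = -3 + 20 = 17)
F(B) = sqrt(4 + B)
g = 255 (g = 17*(sqrt(4 + 5) + 12) = 17*(sqrt(9) + 12) = 17*(3 + 12) = 17*15 = 255)
L(d) = -2 + d + d**2 (L(d) = d*d + (d - 2) = d**2 + (-2 + d) = -2 + d + d**2)
sqrt(g + L(55)) = sqrt(255 + (-2 + 55 + 55**2)) = sqrt(255 + (-2 + 55 + 3025)) = sqrt(255 + 3078) = sqrt(3333)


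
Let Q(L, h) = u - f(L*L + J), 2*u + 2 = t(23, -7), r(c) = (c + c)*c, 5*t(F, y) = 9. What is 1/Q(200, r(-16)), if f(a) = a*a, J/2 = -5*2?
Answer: -10/15984004001 ≈ -6.2563e-10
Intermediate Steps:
J = -20 (J = 2*(-5*2) = 2*(-10) = -20)
t(F, y) = 9/5 (t(F, y) = (1/5)*9 = 9/5)
f(a) = a**2
r(c) = 2*c**2 (r(c) = (2*c)*c = 2*c**2)
u = -1/10 (u = -1 + (1/2)*(9/5) = -1 + 9/10 = -1/10 ≈ -0.10000)
Q(L, h) = -1/10 - (-20 + L**2)**2 (Q(L, h) = -1/10 - (L*L - 20)**2 = -1/10 - (L**2 - 20)**2 = -1/10 - (-20 + L**2)**2)
1/Q(200, r(-16)) = 1/(-4001/10 - 1*200**4 + 40*200**2) = 1/(-4001/10 - 1*1600000000 + 40*40000) = 1/(-4001/10 - 1600000000 + 1600000) = 1/(-15984004001/10) = -10/15984004001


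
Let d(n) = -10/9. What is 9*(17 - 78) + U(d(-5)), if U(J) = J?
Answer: -4951/9 ≈ -550.11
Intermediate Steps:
d(n) = -10/9 (d(n) = -10*⅑ = -10/9)
9*(17 - 78) + U(d(-5)) = 9*(17 - 78) - 10/9 = 9*(-61) - 10/9 = -549 - 10/9 = -4951/9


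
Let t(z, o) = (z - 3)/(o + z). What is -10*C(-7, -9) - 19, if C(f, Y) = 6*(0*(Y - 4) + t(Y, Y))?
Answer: -59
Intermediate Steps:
t(z, o) = (-3 + z)/(o + z)
C(f, Y) = 3*(-3 + Y)/Y (C(f, Y) = 6*(0*(Y - 4) + (-3 + Y)/(Y + Y)) = 6*(0*(-4 + Y) + (-3 + Y)/((2*Y))) = 6*(0 + (1/(2*Y))*(-3 + Y)) = 6*(0 + (-3 + Y)/(2*Y)) = 6*((-3 + Y)/(2*Y)) = 3*(-3 + Y)/Y)
-10*C(-7, -9) - 19 = -10*(3 - 9/(-9)) - 19 = -10*(3 - 9*(-⅑)) - 19 = -10*(3 + 1) - 19 = -10*4 - 19 = -40 - 19 = -59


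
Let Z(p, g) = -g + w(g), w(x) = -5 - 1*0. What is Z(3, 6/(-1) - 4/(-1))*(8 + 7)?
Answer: -45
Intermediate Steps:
w(x) = -5 (w(x) = -5 + 0 = -5)
Z(p, g) = -5 - g (Z(p, g) = -g - 5 = -5 - g)
Z(3, 6/(-1) - 4/(-1))*(8 + 7) = (-5 - (6/(-1) - 4/(-1)))*(8 + 7) = (-5 - (6*(-1) - 4*(-1)))*15 = (-5 - (-6 + 4))*15 = (-5 - 1*(-2))*15 = (-5 + 2)*15 = -3*15 = -45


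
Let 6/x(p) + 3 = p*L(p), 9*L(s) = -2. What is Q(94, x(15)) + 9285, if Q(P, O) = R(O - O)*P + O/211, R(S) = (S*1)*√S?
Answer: 37223547/4009 ≈ 9285.0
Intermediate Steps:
L(s) = -2/9 (L(s) = (⅑)*(-2) = -2/9)
R(S) = S^(3/2) (R(S) = S*√S = S^(3/2))
x(p) = 6/(-3 - 2*p/9) (x(p) = 6/(-3 + p*(-2/9)) = 6/(-3 - 2*p/9))
Q(P, O) = O/211 (Q(P, O) = (O - O)^(3/2)*P + O/211 = 0^(3/2)*P + O*(1/211) = 0*P + O/211 = 0 + O/211 = O/211)
Q(94, x(15)) + 9285 = (54/(-27 - 2*15))/211 + 9285 = (54/(-27 - 30))/211 + 9285 = (54/(-57))/211 + 9285 = (54*(-1/57))/211 + 9285 = (1/211)*(-18/19) + 9285 = -18/4009 + 9285 = 37223547/4009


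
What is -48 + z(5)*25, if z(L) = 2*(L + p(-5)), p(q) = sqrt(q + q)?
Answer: 202 + 50*I*sqrt(10) ≈ 202.0 + 158.11*I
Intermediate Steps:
p(q) = sqrt(2)*sqrt(q) (p(q) = sqrt(2*q) = sqrt(2)*sqrt(q))
z(L) = 2*L + 2*I*sqrt(10) (z(L) = 2*(L + sqrt(2)*sqrt(-5)) = 2*(L + sqrt(2)*(I*sqrt(5))) = 2*(L + I*sqrt(10)) = 2*L + 2*I*sqrt(10))
-48 + z(5)*25 = -48 + (2*5 + 2*I*sqrt(10))*25 = -48 + (10 + 2*I*sqrt(10))*25 = -48 + (250 + 50*I*sqrt(10)) = 202 + 50*I*sqrt(10)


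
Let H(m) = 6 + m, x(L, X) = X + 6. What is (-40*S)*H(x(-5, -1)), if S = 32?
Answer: -14080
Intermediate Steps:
x(L, X) = 6 + X
(-40*S)*H(x(-5, -1)) = (-40*32)*(6 + (6 - 1)) = -1280*(6 + 5) = -1280*11 = -14080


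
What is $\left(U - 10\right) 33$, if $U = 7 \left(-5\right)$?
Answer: $-1485$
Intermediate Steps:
$U = -35$
$\left(U - 10\right) 33 = \left(-35 - 10\right) 33 = \left(-45\right) 33 = -1485$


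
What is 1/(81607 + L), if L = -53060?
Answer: 1/28547 ≈ 3.5030e-5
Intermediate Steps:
1/(81607 + L) = 1/(81607 - 53060) = 1/28547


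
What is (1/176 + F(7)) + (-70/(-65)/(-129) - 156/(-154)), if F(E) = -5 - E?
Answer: -22705381/2066064 ≈ -10.990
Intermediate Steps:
(1/176 + F(7)) + (-70/(-65)/(-129) - 156/(-154)) = (1/176 + (-5 - 1*7)) + (-70/(-65)/(-129) - 156/(-154)) = (1/176 + (-5 - 7)) + (-70*(-1/65)*(-1/129) - 156*(-1/154)) = (1/176 - 12) + ((14/13)*(-1/129) + 78/77) = -2111/176 + (-14/1677 + 78/77) = -2111/176 + 129728/129129 = -22705381/2066064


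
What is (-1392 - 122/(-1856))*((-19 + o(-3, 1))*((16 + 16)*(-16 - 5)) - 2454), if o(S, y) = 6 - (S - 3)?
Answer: -1453179375/464 ≈ -3.1319e+6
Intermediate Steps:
o(S, y) = 9 - S (o(S, y) = 6 - (-3 + S) = 6 + (3 - S) = 9 - S)
(-1392 - 122/(-1856))*((-19 + o(-3, 1))*((16 + 16)*(-16 - 5)) - 2454) = (-1392 - 122/(-1856))*((-19 + (9 - 1*(-3)))*((16 + 16)*(-16 - 5)) - 2454) = (-1392 - 122*(-1/1856))*((-19 + (9 + 3))*(32*(-21)) - 2454) = (-1392 + 61/928)*((-19 + 12)*(-672) - 2454) = -1291715*(-7*(-672) - 2454)/928 = -1291715*(4704 - 2454)/928 = -1291715/928*2250 = -1453179375/464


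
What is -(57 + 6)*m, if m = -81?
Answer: 5103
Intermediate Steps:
-(57 + 6)*m = -(57 + 6)*(-81) = -63*(-81) = -1*(-5103) = 5103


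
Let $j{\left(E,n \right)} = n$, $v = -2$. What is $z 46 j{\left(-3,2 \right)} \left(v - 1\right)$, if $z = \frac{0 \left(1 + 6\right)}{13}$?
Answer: $0$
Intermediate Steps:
$z = 0$ ($z = 0 \cdot 7 \cdot \frac{1}{13} = 0 \cdot \frac{1}{13} = 0$)
$z 46 j{\left(-3,2 \right)} \left(v - 1\right) = 0 \cdot 46 \cdot 2 \left(-2 - 1\right) = 0 \cdot 2 \left(-3\right) = 0 \left(-6\right) = 0$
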